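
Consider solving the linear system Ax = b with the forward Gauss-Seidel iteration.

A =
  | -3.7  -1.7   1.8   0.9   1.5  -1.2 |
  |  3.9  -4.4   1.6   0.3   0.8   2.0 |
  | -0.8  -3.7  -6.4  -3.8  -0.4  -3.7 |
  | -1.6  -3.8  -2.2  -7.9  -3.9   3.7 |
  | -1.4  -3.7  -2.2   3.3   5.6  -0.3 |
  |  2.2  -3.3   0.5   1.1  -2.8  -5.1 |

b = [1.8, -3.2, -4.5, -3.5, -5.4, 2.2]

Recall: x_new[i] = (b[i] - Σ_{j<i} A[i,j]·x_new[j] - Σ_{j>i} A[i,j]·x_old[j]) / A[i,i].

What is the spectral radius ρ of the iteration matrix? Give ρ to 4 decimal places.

1.3729

Write A = D+L+U with D = diag(-3.7, -4.4, -6.4, -7.9, 5.6, -5.1).
GS T = -(D+L)⁻¹U: row 0 first, T[0,1] = -(-1.7)/(-3.7) = -0.4595; later rows by forward substitution.
  T[0,:] = [+0.0000, -0.4595, +0.4865, +0.2432, +0.4054, -0.3243]
  T[1,:] = [+0.0000, -0.4072, +0.7948, +0.2838, +0.5412, +0.1671]
  T[2,:] = [+0.0000, +0.2929, -0.5203, -0.7882, -0.4260, -0.6342]
  T[3,:] = [+0.0000, +0.2074, -0.3360, +0.0337, -0.7174, +0.6303]
  T[4,:] = [+0.0000, -0.3911, +0.6403, -0.0812, +0.7143, -0.5377]
  T[5,:] = [+0.0000, +0.3535, -0.7795, -0.1041, -0.7640, +0.1210]
|λ(T)| sorted: 1.3729, 1.0017, 0.3468, 0.1055, 0.0225, 0.0000.
ρ = 1.3729; 1.3729 > 1: divergent.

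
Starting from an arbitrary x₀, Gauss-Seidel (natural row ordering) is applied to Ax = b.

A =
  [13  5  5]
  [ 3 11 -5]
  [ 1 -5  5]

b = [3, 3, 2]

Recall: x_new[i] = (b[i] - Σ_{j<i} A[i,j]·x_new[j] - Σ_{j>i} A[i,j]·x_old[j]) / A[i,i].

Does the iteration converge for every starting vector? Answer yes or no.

yes

Diagonal D = diag(13, 11, 5); L, U strict lower/upper.
GS T = -(D+L)⁻¹U: row 0 first, T[0,1] = -(5)/(13) = -0.3846; later rows by forward substitution.
  T[0,:] = [+0.0000  -0.3846  -0.3846]
  T[1,:] = [+0.0000  +0.1049  +0.5594]
  T[2,:] = [+0.0000  +0.1818  +0.6364]
|eigenvalues of T|: 0.7858, 0.0445, 0.0000.
ρ(T) = max|λ| = 0.7858; 0.7858 < 1: convergent.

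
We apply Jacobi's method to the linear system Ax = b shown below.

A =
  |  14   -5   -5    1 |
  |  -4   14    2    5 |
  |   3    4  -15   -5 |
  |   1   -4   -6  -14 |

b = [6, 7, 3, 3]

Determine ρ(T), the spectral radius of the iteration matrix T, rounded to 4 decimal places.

Write A = D+L+U with D = diag(14, 14, -15, -14).
Jacobi T = -D⁻¹(L+U): T[3,2] = -(-6)/(-14) = -0.4286; T[3,3] = 0.
  T[0,:] = [+0.0000, +0.3571, +0.3571, -0.0714]
  T[1,:] = [+0.2857, +0.0000, -0.1429, -0.3571]
  T[2,:] = [+0.2000, +0.2667, +0.0000, -0.3333]
  T[3,:] = [+0.0714, -0.2857, -0.4286, +0.0000]
eigenvalue magnitudes: 0.6571, 0.5497, 0.1266, 0.0191.
ρ(T) = max|λ| = 0.6571; 0.6571 < 1: convergent.

0.6571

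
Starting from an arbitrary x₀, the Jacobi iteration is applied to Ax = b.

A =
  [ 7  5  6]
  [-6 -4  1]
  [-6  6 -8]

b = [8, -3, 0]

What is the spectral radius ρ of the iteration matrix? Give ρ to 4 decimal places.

Let D = diag(7, -4, -8); L, U the strict triangles.
Jacobi T = -D⁻¹(L+U): T[2,0] = -(-6)/(-8) = -0.7500; T[2,2] = 0.
  T[0,:] = [+0.0000 -0.7143 -0.8571]
  T[1,:] = [-1.5000 +0.0000 +0.2500]
  T[2,:] = [-0.7500 +0.7500 +0.0000]
eigenvalue magnitudes: 1.6078, 0.8265, 0.8265.
spectral radius ρ = 1.6078; 1.6078 > 1, so it fails to converge.

1.6078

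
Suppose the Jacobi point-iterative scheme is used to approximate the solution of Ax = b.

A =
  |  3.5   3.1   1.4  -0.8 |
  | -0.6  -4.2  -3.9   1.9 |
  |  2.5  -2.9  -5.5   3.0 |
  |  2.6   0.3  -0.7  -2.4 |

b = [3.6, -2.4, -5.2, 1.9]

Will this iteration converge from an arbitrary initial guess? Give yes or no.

no

Let D = diag(3.5, -4.2, -5.5, -2.4); L, U the strict triangles.
Jacobi T = -D⁻¹(L+U): T[2,3] = -(3)/(-5.5) = +0.5455; T[2,2] = 0.
  T[0,:] = [+0.0000, -0.8857, -0.4000, +0.2286]
  T[1,:] = [-0.1429, +0.0000, -0.9286, +0.4524]
  T[2,:] = [+0.4545, -0.5273, +0.0000, +0.5455]
  T[3,:] = [+1.0833, +0.1250, -0.2917, +0.0000]
eigenvalue magnitudes: 1.1416, 0.9141, 0.7183, 0.7183.
ρ = 1.1416; 1.1416 > 1: divergent.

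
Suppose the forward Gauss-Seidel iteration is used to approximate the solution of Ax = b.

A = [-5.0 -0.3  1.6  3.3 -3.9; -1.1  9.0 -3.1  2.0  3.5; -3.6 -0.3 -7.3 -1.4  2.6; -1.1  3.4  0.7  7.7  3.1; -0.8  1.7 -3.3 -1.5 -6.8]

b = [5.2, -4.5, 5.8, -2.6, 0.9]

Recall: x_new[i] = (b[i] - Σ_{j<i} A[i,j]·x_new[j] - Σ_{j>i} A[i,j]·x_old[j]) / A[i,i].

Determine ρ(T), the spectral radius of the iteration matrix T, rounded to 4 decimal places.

Write A = D+L+U with D = diag(-5, 9, -7.3, 7.7, -6.8).
Gauss-Seidel: T = -(D+L)⁻¹U, row 0 first, T[0,4] = -(-3.9)/(-5) = -0.7800; later rows by forward substitution.
  T[0,:] = [+0.0000, -0.0600, +0.3200, +0.6600, -0.7800]
  T[1,:] = [+0.0000, -0.0073, +0.3836, -0.1416, -0.4842]
  T[2,:] = [+0.0000, +0.0299, -0.1736, -0.5114, +0.7607]
  T[3,:] = [+0.0000, -0.0081, -0.1079, +0.2033, -0.3694]
  T[4,:] = [+0.0000, -0.0075, +0.1663, +0.0903, -0.3170]
|roots of det(T-λI)|: 0.5858, 0.3876, 0.0869, 0.0095, 0.0000.
ρ = 0.5858; 0.5858 < 1 ⇒ converges.

0.5858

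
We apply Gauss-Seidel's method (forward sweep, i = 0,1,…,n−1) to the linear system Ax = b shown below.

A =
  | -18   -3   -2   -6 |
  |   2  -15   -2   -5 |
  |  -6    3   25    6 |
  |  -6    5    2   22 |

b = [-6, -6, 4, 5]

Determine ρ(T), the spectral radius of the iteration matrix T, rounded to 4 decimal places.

Split A = D + L + U, D = diag(-18, -15, 25, 22).
Gauss-Seidel: T = -(D+L)⁻¹U, row 0 first, T[0,3] = -(-6)/(-18) = -0.3333; later rows by forward substitution.
  T[0,:] = [+0.0000, -0.1667, -0.1111, -0.3333]
  T[1,:] = [+0.0000, -0.0222, -0.1481, -0.3778]
  T[2,:] = [+0.0000, -0.0373, -0.0089, -0.2747]
  T[3,:] = [+0.0000, -0.0370, +0.0042, +0.0199]
|roots of det(T-λI)|: 0.1709, 0.0923, 0.0923, 0.0000.
ρ(T) = max|λ| = 0.1709; 0.1709 < 1: convergent.

0.1709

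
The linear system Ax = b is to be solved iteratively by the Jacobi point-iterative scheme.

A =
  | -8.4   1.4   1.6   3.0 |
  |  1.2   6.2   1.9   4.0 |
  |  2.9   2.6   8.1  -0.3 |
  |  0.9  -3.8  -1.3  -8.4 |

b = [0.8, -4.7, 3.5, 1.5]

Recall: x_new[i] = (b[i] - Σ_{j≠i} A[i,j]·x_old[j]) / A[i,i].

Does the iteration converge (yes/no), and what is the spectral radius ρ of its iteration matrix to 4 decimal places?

Split A = D + L + U, D = diag(-8.4, 6.2, 8.1, -8.4).
Jacobi: T = -D⁻¹(L+U), T[0,2] = -(1.6)/(-8.4) = +0.1905; T[0,0] = 0.
  T[0,:] = [+0.0000  +0.1667  +0.1905  +0.3571]
  T[1,:] = [-0.1935  +0.0000  -0.3065  -0.6452]
  T[2,:] = [-0.3580  -0.3210  +0.0000  +0.0370]
  T[3,:] = [+0.1071  -0.4524  -0.1548  +0.0000]
|roots of det(T-λI)|: 0.6131, 0.4321, 0.2717, 0.0906.
ρ = 0.6131; 0.6131 < 1 ⇒ converges.

yes, ρ = 0.6131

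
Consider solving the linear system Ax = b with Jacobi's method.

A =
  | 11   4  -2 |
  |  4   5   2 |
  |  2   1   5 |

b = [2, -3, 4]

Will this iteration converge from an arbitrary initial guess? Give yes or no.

Diagonal D = diag(11, 5, 5); L, U strict lower/upper.
T_J = -D⁻¹(L+U): T[2,0] = -(2)/(5) = -0.4000; T[2,2] = 0.
  T[0,:] = [+0.0000 -0.3636 +0.1818]
  T[1,:] = [-0.8000 +0.0000 -0.4000]
  T[2,:] = [-0.4000 -0.2000 +0.0000]
|roots of det(T-λI)|: 0.5895, 0.4885, 0.1010.
ρ = 0.5895; 0.5895 < 1 ⇒ converges.

yes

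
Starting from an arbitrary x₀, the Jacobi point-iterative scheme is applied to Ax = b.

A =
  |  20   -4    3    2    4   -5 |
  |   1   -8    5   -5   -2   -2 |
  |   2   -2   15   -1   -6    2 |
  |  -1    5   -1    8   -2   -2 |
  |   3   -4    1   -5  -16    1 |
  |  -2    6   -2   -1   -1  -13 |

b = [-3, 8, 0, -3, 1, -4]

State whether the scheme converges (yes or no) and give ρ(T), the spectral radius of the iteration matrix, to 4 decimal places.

Write A = D+L+U with D = diag(20, -8, 15, 8, -16, -13).
Jacobi: T = -D⁻¹(L+U), T[3,5] = -(-2)/(8) = +0.2500; T[3,3] = 0.
  T[0,:] = [+0.0000  +0.2000  -0.1500  -0.1000  -0.2000  +0.2500]
  T[1,:] = [+0.1250  +0.0000  +0.6250  -0.6250  -0.2500  -0.2500]
  T[2,:] = [-0.1333  +0.1333  +0.0000  +0.0667  +0.4000  -0.1333]
  T[3,:] = [+0.1250  -0.6250  +0.1250  +0.0000  +0.2500  +0.2500]
  T[4,:] = [+0.1875  -0.2500  +0.0625  -0.3125  +0.0000  +0.0625]
  T[5,:] = [-0.1538  +0.4615  -0.1538  -0.0769  -0.0769  +0.0000]
|roots of det(T-λI)|: 0.8635, 0.4436, 0.4436, 0.2048, 0.1575, 0.1575.
spectral radius ρ = 0.8635; 0.8635 < 1: convergent.

yes, ρ = 0.8635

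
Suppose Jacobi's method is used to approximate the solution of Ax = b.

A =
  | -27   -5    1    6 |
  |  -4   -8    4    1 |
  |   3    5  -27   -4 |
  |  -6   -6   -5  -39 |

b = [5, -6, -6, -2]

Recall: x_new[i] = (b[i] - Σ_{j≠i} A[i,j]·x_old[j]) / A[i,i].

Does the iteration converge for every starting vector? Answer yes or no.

yes

Write A = D+L+U with D = diag(-27, -8, -27, -39).
Jacobi T = -D⁻¹(L+U): T[3,1] = -(-6)/(-39) = -0.1538; T[3,3] = 0.
  T[0,:] = [+0.0000 -0.1852 +0.0370 +0.2222]
  T[1,:] = [-0.5000 +0.0000 +0.5000 +0.1250]
  T[2,:] = [+0.1111 +0.1852 +0.0000 -0.1481]
  T[3,:] = [-0.1538 -0.1538 -0.1282 +0.0000]
|roots of det(T-λI)|: 0.4297, 0.3399, 0.0975, 0.0077.
spectral radius ρ = 0.4297; 0.4297 < 1, so it converges for any x₀.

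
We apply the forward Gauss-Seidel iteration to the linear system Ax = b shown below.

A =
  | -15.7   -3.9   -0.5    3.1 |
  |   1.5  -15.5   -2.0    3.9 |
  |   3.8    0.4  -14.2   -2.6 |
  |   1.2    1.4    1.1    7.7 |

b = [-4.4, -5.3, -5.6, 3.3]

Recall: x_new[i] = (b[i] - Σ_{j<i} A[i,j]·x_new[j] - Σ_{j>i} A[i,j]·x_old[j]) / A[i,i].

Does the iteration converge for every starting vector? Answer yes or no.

Let D = diag(-15.7, -15.5, -14.2, 7.7); L, U the strict triangles.
Gauss-Seidel: T = -(D+L)⁻¹U, row 0 first, T[0,2] = -(-0.5)/(-15.7) = -0.0318; later rows by forward substitution.
  T[0,:] = [+0.0000 -0.2484 -0.0318 +0.1975]
  T[1,:] = [+0.0000 -0.0240 -0.1321 +0.2707]
  T[2,:] = [+0.0000 -0.0672 -0.0122 -0.1226]
  T[3,:] = [+0.0000 +0.0527 +0.0307 -0.0625]
eigenvalue magnitudes: 0.1667, 0.1154, 0.0475, 0.0000.
ρ(T) = max|λ| = 0.1667; 0.1667 < 1, so it converges for any x₀.

yes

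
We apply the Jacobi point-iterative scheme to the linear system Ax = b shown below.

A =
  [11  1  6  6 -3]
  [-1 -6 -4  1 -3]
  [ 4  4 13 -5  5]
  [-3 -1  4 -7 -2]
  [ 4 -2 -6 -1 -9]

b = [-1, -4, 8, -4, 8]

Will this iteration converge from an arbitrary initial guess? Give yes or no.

no

A = D + L + U where D = diag(11, -6, 13, -7, -9).
T_J = -D⁻¹(L+U): T[0,3] = -(6)/(11) = -0.5455; T[0,0] = 0.
  T[0,:] = [+0.0000 -0.0909 -0.5455 -0.5455 +0.2727]
  T[1,:] = [-0.1667 +0.0000 -0.6667 +0.1667 -0.5000]
  T[2,:] = [-0.3077 -0.3077 +0.0000 +0.3846 -0.3846]
  T[3,:] = [-0.4286 -0.1429 +0.5714 +0.0000 -0.2857]
  T[4,:] = [+0.4444 -0.2222 -0.6667 -0.1111 +0.0000]
eigenvalue magnitudes: 1.2075, 0.8640, 0.5174, 0.3946, 0.2206.
ρ(T) = max|λ| = 1.2075; 1.2075 > 1, so it fails to converge.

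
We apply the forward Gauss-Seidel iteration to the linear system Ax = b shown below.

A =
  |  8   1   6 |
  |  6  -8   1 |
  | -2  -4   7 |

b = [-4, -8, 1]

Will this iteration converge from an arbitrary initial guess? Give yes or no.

Split A = D + L + U, D = diag(8, -8, 7).
GS T = -(D+L)⁻¹U: row 0 first, T[0,1] = -(1)/(8) = -0.1250; later rows by forward substitution.
  T[0,:] = [+0.0000  -0.1250  -0.7500]
  T[1,:] = [+0.0000  -0.0938  -0.4375]
  T[2,:] = [+0.0000  -0.0893  -0.4643]
|eigenvalues of T|: 0.5499, 0.0081, 0.0000.
ρ(T) = max|λ| = 0.5499; 0.5499 < 1, so it converges for any x₀.

yes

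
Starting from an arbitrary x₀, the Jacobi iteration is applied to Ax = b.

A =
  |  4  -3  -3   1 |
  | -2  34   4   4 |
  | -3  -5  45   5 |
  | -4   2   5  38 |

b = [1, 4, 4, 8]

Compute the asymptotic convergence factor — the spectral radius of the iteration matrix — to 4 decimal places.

0.3435

Diagonal D = diag(4, 34, 45, 38); L, U strict lower/upper.
Jacobi T = -D⁻¹(L+U): T[3,1] = -(2)/(38) = -0.0526; T[3,3] = 0.
  T[0,:] = [+0.0000  +0.7500  +0.7500  -0.2500]
  T[1,:] = [+0.0588  +0.0000  -0.1176  -0.1176]
  T[2,:] = [+0.0667  +0.1111  +0.0000  -0.1111]
  T[3,:] = [+0.1053  -0.0526  -0.1316  +0.0000]
moduli |λ_i(T)| = 0.3435, 0.2143, 0.2143, 0.0098.
ρ = 0.3435; 0.3435 < 1, so it converges for any x₀.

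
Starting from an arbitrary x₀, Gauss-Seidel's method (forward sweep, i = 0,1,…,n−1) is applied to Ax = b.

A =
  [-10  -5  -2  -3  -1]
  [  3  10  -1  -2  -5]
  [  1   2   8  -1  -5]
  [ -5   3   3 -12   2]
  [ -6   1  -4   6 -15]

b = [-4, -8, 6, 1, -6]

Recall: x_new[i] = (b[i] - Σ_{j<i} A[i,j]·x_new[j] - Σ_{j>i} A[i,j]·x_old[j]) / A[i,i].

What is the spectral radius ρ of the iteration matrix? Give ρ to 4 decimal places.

A = D + L + U where D = diag(-10, 10, 8, -12, -15).
GS T = -(D+L)⁻¹U: row 0 first, T[0,3] = -(-3)/(-10) = -0.3000; later rows by forward substitution.
  T[0,:] = [+0.0000 -0.5000 -0.2000 -0.3000 -0.1000]
  T[1,:] = [+0.0000 +0.1500 +0.1600 +0.2900 +0.5300]
  T[2,:] = [+0.0000 +0.0250 -0.0150 +0.0900 +0.5050]
  T[3,:] = [+0.0000 +0.2521 +0.1196 +0.2200 +0.4671]
  T[4,:] = [+0.0000 +0.3042 +0.1425 +0.2033 +0.1275]
eigenvalue magnitudes: 0.9055, 0.2926, 0.1169, 0.0134, 0.0000.
spectral radius ρ = 0.9055; 0.9055 < 1: convergent.

0.9055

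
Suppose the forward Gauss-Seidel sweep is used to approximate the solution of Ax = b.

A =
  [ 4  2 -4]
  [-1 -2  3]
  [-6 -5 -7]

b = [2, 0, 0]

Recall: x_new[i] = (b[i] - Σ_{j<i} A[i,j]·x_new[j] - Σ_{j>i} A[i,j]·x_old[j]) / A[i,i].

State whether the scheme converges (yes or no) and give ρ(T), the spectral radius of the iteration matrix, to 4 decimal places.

no, ρ = 1.6997

Split A = D + L + U, D = diag(4, -2, -7).
Gauss-Seidel: T = -(D+L)⁻¹U, row 0 first, T[0,1] = -(2)/(4) = -0.5000; later rows by forward substitution.
  T[0,:] = [+0.0000 -0.5000 +1.0000]
  T[1,:] = [+0.0000 +0.2500 +1.0000]
  T[2,:] = [+0.0000 +0.2500 -1.5714]
|roots of det(T-λI)|: 1.6997, 0.3782, 0.0000.
ρ = 1.6997; 1.6997 > 1: divergent.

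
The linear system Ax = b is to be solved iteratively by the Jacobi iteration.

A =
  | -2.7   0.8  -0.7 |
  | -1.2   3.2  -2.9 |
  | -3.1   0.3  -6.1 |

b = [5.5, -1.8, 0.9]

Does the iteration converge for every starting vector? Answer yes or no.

yes

A = D + L + U where D = diag(-2.7, 3.2, -6.1).
T_J = -D⁻¹(L+U): T[0,1] = -(0.8)/(-2.7) = +0.2963; T[0,0] = 0.
  T[0,:] = [+0.0000  +0.2963  -0.2593]
  T[1,:] = [+0.3750  +0.0000  +0.9062]
  T[2,:] = [-0.5082  +0.0492  +0.0000]
|eigenvalues of T|: 0.6995, 0.4493, 0.4493.
spectral radius ρ = 0.6995; 0.6995 < 1 ⇒ converges.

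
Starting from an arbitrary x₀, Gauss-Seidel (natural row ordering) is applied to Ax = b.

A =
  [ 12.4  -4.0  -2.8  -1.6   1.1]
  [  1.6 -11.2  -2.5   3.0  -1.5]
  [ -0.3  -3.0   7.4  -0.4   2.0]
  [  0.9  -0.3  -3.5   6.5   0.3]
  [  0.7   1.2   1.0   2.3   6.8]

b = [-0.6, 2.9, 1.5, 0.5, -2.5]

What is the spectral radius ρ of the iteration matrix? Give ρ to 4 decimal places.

0.1605

Split A = D + L + U, D = diag(12.4, -11.2, 7.4, 6.5, 6.8).
Gauss-Seidel: T = -(D+L)⁻¹U, row 0 first, T[0,2] = -(-2.8)/(12.4) = +0.2258; later rows by forward substitution.
  T[0,:] = [+0.0000  +0.3226  +0.2258  +0.1290  -0.0887]
  T[1,:] = [+0.0000  +0.0461  -0.1910  +0.2863  -0.1466]
  T[2,:] = [+0.0000  +0.0318  -0.0683  +0.1753  -0.3333]
  T[3,:] = [+0.0000  -0.0254  -0.0768  +0.0898  -0.2201]
  T[4,:] = [+0.0000  -0.0374  +0.0465  -0.1200  +0.1585]
|roots of det(T-λI)|: 0.1605, 0.0667, 0.0667, 0.0259, 0.0000.
ρ = 0.1605; 0.1605 < 1 ⇒ converges.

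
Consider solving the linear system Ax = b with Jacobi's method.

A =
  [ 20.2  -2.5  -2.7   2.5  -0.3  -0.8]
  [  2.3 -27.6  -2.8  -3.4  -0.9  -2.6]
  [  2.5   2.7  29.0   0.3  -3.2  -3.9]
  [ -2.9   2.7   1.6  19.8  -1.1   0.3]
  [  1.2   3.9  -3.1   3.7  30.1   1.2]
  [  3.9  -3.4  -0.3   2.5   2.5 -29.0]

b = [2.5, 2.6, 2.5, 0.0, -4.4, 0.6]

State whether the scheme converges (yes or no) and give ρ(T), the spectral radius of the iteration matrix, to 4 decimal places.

yes, ρ = 0.2457

Split A = D + L + U, D = diag(20.2, -27.6, 29, 19.8, 30.1, -29).
Jacobi: T = -D⁻¹(L+U), T[3,4] = -(-1.1)/(19.8) = +0.0556; T[3,3] = 0.
  T[0,:] = [+0.0000, +0.1238, +0.1337, -0.1238, +0.0149, +0.0396]
  T[1,:] = [+0.0833, +0.0000, -0.1014, -0.1232, -0.0326, -0.0942]
  T[2,:] = [-0.0862, -0.0931, +0.0000, -0.0103, +0.1103, +0.1345]
  T[3,:] = [+0.1465, -0.1364, -0.0808, +0.0000, +0.0556, -0.0152]
  T[4,:] = [-0.0399, -0.1296, +0.1030, -0.1229, +0.0000, -0.0399]
  T[5,:] = [+0.1345, -0.1172, -0.0103, +0.0862, +0.0862, +0.0000]
|eigenvalues of T|: 0.2457, 0.1581, 0.1581, 0.1364, 0.1364, 0.0669.
ρ(T) = max|λ| = 0.2457; 0.2457 < 1 ⇒ converges.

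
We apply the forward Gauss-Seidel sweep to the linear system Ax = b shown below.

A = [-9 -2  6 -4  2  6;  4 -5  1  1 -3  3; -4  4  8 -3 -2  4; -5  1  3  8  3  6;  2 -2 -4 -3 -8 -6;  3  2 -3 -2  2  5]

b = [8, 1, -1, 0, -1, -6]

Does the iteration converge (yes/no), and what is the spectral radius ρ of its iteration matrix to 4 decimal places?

no, ρ = 1.4033

Let D = diag(-9, -5, 8, 8, -8, 5); L, U the strict triangles.
T_GS = -(D+L)⁻¹U: row 0 first, T[0,4] = -(2)/(-9) = +0.2222; later rows by forward substitution.
  T[0,:] = [+0.0000  -0.2222  +0.6667  -0.4444  +0.2222  +0.6667]
  T[1,:] = [+0.0000  -0.1778  +0.7333  -0.1556  -0.4222  +1.1333]
  T[2,:] = [+0.0000  -0.0222  -0.0333  +0.2306  +0.5722  -0.7333]
  T[3,:] = [+0.0000  -0.1083  +0.3375  -0.3448  -0.3979  -0.2000]
  T[4,:] = [+0.0000  +0.0406  -0.1266  -0.0582  +0.0242  -0.4250]
  T[5,:] = [+0.0000  +0.1315  -0.5277  +0.3526  +0.2100  -1.2033]
eigenvalue magnitudes: 1.4033, 0.6578, 0.2223, 0.2223, 0.0617, 0.0000.
ρ(T) = max|λ| = 1.4033; 1.4033 > 1 ⇒ diverges.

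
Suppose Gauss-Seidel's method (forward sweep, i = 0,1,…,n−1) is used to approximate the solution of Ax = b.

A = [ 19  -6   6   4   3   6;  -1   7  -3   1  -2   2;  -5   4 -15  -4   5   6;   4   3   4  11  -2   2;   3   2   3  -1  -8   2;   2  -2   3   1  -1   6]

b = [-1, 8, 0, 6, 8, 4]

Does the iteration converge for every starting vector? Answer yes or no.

yes

Diagonal D = diag(19, 7, -15, 11, -8, 6); L, U strict lower/upper.
T_GS = -(D+L)⁻¹U: row 0 first, T[0,5] = -(6)/(19) = -0.3158; later rows by forward substitution.
  T[0,:] = [+0.0000, +0.3158, -0.3158, -0.2105, -0.1579, -0.3158]
  T[1,:] = [+0.0000, +0.0451, +0.3835, -0.1729, +0.2632, -0.3308]
  T[2,:] = [+0.0000, -0.0932, +0.2075, -0.2426, +0.4561, +0.4170]
  T[3,:] = [+0.0000, -0.0932, -0.0652, +0.2119, +0.0016, -0.1284]
  T[4,:] = [+0.0000, +0.1064, +0.0634, -0.2397, +0.1774, +0.2213]
  T[5,:] = [+0.0000, -0.0103, +0.1508, +0.0586, -0.0584, -0.1552]
|roots of det(T-λI)|: 0.5979, 0.2823, 0.2823, 0.1541, 0.0744, 0.0000.
spectral radius ρ = 0.5979; 0.5979 < 1: convergent.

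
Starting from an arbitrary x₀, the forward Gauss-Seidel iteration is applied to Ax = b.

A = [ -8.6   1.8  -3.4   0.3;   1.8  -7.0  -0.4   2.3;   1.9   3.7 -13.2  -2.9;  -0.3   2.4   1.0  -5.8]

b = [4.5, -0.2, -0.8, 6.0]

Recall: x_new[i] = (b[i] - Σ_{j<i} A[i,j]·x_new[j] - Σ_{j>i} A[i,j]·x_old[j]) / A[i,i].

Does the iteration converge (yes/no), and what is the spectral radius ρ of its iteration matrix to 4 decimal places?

yes, ρ = 0.1700

Diagonal D = diag(-8.6, -7, -13.2, -5.8); L, U strict lower/upper.
GS T = -(D+L)⁻¹U: row 0 first, T[0,1] = -(1.8)/(-8.6) = +0.2093; later rows by forward substitution.
  T[0,:] = [+0.0000 +0.2093 -0.3953 +0.0349]
  T[1,:] = [+0.0000 +0.0538 -0.1588 +0.3375]
  T[2,:] = [+0.0000 +0.0452 -0.1014 -0.1201]
  T[3,:] = [+0.0000 +0.0192 -0.0627 +0.1172]
moduli |λ_i(T)| = 0.1700, 0.1079, 0.0074, 0.0000.
ρ = 0.1700; 0.1700 < 1: convergent.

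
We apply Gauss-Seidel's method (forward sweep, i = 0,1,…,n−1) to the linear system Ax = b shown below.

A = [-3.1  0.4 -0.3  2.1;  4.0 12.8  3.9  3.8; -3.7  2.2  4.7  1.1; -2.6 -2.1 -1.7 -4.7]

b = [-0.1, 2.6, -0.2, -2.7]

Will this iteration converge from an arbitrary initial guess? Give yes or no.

yes

A = D + L + U where D = diag(-3.1, 12.8, 4.7, -4.7).
Gauss-Seidel: T = -(D+L)⁻¹U, row 0 first, T[0,3] = -(2.1)/(-3.1) = +0.6774; later rows by forward substitution.
  T[0,:] = [+0.0000 +0.1290 -0.0968 +0.6774]
  T[1,:] = [+0.0000 -0.0403 -0.2744 -0.5086]
  T[2,:] = [+0.0000 +0.1205 +0.0523 +0.5373]
  T[3,:] = [+0.0000 -0.0969 +0.1572 -0.3419]
moduli |λ_i(T)| = 0.5438, 0.1525, 0.0614, 0.0000.
spectral radius ρ = 0.5438; 0.5438 < 1 ⇒ converges.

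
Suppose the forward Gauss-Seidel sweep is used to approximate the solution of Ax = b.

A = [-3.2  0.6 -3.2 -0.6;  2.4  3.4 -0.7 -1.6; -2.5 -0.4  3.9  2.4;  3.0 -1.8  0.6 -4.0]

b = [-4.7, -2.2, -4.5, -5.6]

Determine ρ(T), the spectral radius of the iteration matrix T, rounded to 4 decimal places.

1.6015

Write A = D+L+U with D = diag(-3.2, 3.4, 3.9, -4).
T_GS = -(D+L)⁻¹U: row 0 first, T[0,1] = -(0.6)/(-3.2) = +0.1875; later rows by forward substitution.
  T[0,:] = [+0.0000 +0.1875 -1.0000 -0.1875]
  T[1,:] = [+0.0000 -0.1324 +0.9118 +0.6029]
  T[2,:] = [+0.0000 +0.1066 -0.5475 -0.6737]
  T[3,:] = [+0.0000 +0.2162 -1.2424 -0.5130]
eigenvalue magnitudes: 1.6015, 0.3793, 0.0293, 0.0000.
ρ = 1.6015; 1.6015 > 1, so it fails to converge.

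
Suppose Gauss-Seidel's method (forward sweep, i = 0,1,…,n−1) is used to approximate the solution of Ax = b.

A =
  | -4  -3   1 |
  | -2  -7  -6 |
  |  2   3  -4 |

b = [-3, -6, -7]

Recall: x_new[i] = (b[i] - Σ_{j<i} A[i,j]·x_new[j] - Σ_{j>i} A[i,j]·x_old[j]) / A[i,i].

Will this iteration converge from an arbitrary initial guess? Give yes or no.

yes

Write A = D+L+U with D = diag(-4, -7, -4).
Gauss-Seidel: T = -(D+L)⁻¹U, row 0 first, T[0,2] = -(1)/(-4) = +0.2500; later rows by forward substitution.
  T[0,:] = [+0.0000 -0.7500 +0.2500]
  T[1,:] = [+0.0000 +0.2143 -0.9286]
  T[2,:] = [+0.0000 -0.2143 -0.5714]
|λ(T)| sorted: 0.7730, 0.4158, 0.0000.
ρ(T) = max|λ| = 0.7730; 0.7730 < 1, so it converges for any x₀.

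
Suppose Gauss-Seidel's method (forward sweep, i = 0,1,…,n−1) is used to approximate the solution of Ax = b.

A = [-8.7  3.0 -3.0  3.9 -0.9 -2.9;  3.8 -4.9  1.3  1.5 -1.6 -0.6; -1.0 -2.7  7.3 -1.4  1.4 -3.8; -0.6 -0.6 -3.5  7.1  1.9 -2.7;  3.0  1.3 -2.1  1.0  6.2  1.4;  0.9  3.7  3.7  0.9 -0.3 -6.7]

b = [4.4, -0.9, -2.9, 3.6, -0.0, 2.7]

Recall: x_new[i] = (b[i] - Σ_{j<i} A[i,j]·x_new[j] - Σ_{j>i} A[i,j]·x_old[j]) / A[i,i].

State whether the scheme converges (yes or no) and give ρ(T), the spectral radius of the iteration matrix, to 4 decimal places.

Split A = D + L + U, D = diag(-8.7, -4.9, 7.3, 7.1, 6.2, -6.7).
Gauss-Seidel: T = -(D+L)⁻¹U, row 0 first, T[0,5] = -(-2.9)/(-8.7) = -0.3333; later rows by forward substitution.
  T[0,:] = [+0.0000 +0.3448 -0.3448 +0.4483 -0.1034 -0.3333]
  T[1,:] = [+0.0000 +0.2674 -0.0021 +0.6538 -0.4068 -0.3810]
  T[2,:] = [+0.0000 +0.1461 -0.0480 +0.4950 -0.3564 +0.3340]
  T[3,:] = [+0.0000 +0.1238 -0.0530 +0.3371 -0.4864 +0.4846]
  T[4,:] = [+0.0000 -0.1934 +0.1596 -0.2407 +0.0931 +0.0503]
  T[5,:] = [+0.0000 +0.3000 -0.0883 +0.7507 -0.5048 -0.0079]
|roots of det(T-λI)|: 0.9084, 0.2392, 0.2392, 0.1923, 0.0143, 0.0000.
spectral radius ρ = 0.9084; 0.9084 < 1: convergent.

yes, ρ = 0.9084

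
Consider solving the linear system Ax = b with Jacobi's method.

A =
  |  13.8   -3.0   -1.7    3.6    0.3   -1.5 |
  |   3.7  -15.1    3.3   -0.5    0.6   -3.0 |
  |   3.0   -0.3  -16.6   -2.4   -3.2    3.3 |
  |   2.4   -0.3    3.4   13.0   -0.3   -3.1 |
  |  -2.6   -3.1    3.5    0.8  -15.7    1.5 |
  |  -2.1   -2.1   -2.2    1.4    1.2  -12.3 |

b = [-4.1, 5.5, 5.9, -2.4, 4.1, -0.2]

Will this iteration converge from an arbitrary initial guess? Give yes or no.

Let D = diag(13.8, -15.1, -16.6, 13, -15.7, -12.3); L, U the strict triangles.
Jacobi T = -D⁻¹(L+U): T[0,1] = -(-3)/(13.8) = +0.2174; T[0,0] = 0.
  T[0,:] = [+0.0000  +0.2174  +0.1232  -0.2609  -0.0217  +0.1087]
  T[1,:] = [+0.2450  +0.0000  +0.2185  -0.0331  +0.0397  -0.1987]
  T[2,:] = [+0.1807  -0.0181  +0.0000  -0.1446  -0.1928  +0.1988]
  T[3,:] = [-0.1846  +0.0231  -0.2615  +0.0000  +0.0231  +0.2385]
  T[4,:] = [-0.1656  -0.1975  +0.2229  +0.0510  +0.0000  +0.0955]
  T[5,:] = [-0.1707  -0.1707  -0.1789  +0.1138  +0.0976  +0.0000]
|roots of det(T-λI)|: 0.5145, 0.3374, 0.2679, 0.2679, 0.1020, 0.1020.
ρ(T) = max|λ| = 0.5145; 0.5145 < 1 ⇒ converges.

yes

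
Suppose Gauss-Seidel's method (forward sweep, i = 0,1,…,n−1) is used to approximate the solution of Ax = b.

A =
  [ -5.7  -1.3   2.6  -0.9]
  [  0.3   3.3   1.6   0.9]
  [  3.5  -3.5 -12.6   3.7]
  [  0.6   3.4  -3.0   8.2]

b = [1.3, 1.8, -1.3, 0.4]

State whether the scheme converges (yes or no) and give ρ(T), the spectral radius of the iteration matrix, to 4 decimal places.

A = D + L + U where D = diag(-5.7, 3.3, -12.6, 8.2).
Gauss-Seidel: T = -(D+L)⁻¹U, row 0 first, T[0,1] = -(-1.3)/(-5.7) = -0.2281; later rows by forward substitution.
  T[0,:] = [+0.0000 -0.2281 +0.4561 -0.1579]
  T[1,:] = [+0.0000 +0.0207 -0.5263 -0.2584]
  T[2,:] = [+0.0000 -0.0691 +0.2729 +0.3216]
  T[3,:] = [+0.0000 -0.0172 +0.2847 +0.2363]
moduli |λ_i(T)| = 0.6167, 0.1191, 0.0324, 0.0000.
ρ = 0.6167; 0.6167 < 1 ⇒ converges.

yes, ρ = 0.6167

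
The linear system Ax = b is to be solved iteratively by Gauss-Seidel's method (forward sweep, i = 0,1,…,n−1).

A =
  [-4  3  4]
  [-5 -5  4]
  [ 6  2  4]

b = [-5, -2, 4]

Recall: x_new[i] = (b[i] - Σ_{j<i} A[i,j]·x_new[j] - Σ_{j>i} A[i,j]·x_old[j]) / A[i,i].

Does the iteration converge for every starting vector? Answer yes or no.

no

Let D = diag(-4, -5, 4); L, U the strict triangles.
Gauss-Seidel: T = -(D+L)⁻¹U, row 0 first, T[0,1] = -(3)/(-4) = +0.7500; later rows by forward substitution.
  T[0,:] = [+0.0000 +0.7500 +1.0000]
  T[1,:] = [+0.0000 -0.7500 -0.2000]
  T[2,:] = [+0.0000 -0.7500 -1.4000]
moduli |λ_i(T)| = 1.5806, 0.5694, 0.0000.
spectral radius ρ = 1.5806; 1.5806 > 1, so it fails to converge.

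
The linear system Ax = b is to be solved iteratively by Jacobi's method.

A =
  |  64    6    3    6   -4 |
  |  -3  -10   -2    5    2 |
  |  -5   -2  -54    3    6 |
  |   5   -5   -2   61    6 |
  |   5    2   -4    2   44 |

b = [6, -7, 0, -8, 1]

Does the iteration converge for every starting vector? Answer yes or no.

Let D = diag(64, -10, -54, 61, 44); L, U the strict triangles.
Jacobi: T = -D⁻¹(L+U), T[1,0] = -(-3)/(-10) = -0.3000; T[1,1] = 0.
  T[0,:] = [+0.0000, -0.0938, -0.0469, -0.0938, +0.0625]
  T[1,:] = [-0.3000, +0.0000, -0.2000, +0.5000, +0.2000]
  T[2,:] = [-0.0926, -0.0370, +0.0000, +0.0556, +0.1111]
  T[3,:] = [-0.0820, +0.0820, +0.0328, +0.0000, -0.0984]
  T[4,:] = [-0.1136, -0.0455, +0.0909, -0.0455, +0.0000]
|eigenvalues of T|: 0.3098, 0.1862, 0.1862, 0.1086, 0.0487.
ρ = 0.3098; 0.3098 < 1, so it converges for any x₀.

yes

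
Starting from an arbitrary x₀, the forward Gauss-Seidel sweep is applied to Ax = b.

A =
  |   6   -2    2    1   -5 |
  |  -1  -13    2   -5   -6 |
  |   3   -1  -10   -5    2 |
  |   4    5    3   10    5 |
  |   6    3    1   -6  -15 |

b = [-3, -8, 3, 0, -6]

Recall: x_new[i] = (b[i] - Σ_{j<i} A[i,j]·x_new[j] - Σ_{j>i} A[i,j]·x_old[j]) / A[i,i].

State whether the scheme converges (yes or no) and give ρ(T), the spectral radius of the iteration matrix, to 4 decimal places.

yes, ρ = 0.8881

Split A = D + L + U, D = diag(6, -13, -10, 10, -15).
Gauss-Seidel: T = -(D+L)⁻¹U, row 0 first, T[0,4] = -(-5)/(6) = +0.8333; later rows by forward substitution.
  T[0,:] = [+0.0000, +0.3333, -0.3333, -0.1667, +0.8333]
  T[1,:] = [+0.0000, -0.0256, +0.1795, -0.3718, -0.5256]
  T[2,:] = [+0.0000, +0.1026, -0.1179, -0.5128, +0.5026]
  T[3,:] = [+0.0000, -0.1513, +0.0790, +0.4064, -0.7213]
  T[4,:] = [+0.0000, +0.1956, -0.1369, -0.3378, +0.5502]
|λ(T)| sorted: 0.8881, 0.2310, 0.2310, 0.1082, 0.0000.
ρ = 0.8881; 0.8881 < 1, so it converges for any x₀.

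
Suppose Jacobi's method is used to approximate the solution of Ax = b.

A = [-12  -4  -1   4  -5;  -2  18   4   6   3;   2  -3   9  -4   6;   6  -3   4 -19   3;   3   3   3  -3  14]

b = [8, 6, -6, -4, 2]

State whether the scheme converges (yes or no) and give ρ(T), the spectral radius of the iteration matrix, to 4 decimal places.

yes, ρ = 0.8237

A = D + L + U where D = diag(-12, 18, 9, -19, 14).
Jacobi: T = -D⁻¹(L+U), T[1,2] = -(4)/(18) = -0.2222; T[1,1] = 0.
  T[0,:] = [+0.0000 -0.3333 -0.0833 +0.3333 -0.4167]
  T[1,:] = [+0.1111 +0.0000 -0.2222 -0.3333 -0.1667]
  T[2,:] = [-0.2222 +0.3333 +0.0000 +0.4444 -0.6667]
  T[3,:] = [+0.3158 -0.1579 +0.2105 +0.0000 +0.1579]
  T[4,:] = [-0.2143 -0.2143 -0.2143 +0.2143 +0.0000]
|λ(T)| sorted: 0.8237, 0.4257, 0.4257, 0.2018, 0.2018.
ρ = 0.8237; 0.8237 < 1: convergent.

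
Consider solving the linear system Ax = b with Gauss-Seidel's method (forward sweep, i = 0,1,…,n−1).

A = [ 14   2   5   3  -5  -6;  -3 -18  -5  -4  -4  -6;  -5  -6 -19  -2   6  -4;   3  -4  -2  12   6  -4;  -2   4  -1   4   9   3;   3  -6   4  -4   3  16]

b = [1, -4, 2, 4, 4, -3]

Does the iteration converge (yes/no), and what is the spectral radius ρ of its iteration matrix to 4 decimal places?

Diagonal D = diag(14, -18, -19, 12, 9, 16); L, U strict lower/upper.
Gauss-Seidel: T = -(D+L)⁻¹U, row 0 first, T[0,3] = -(3)/(14) = -0.2143; later rows by forward substitution.
  T[0,:] = [+0.0000 -0.1429 -0.3571 -0.2143 +0.3571 +0.4286]
  T[1,:] = [+0.0000 +0.0238 -0.2183 -0.1865 -0.2817 -0.4048]
  T[2,:] = [+0.0000 +0.0301 +0.1629 +0.0100 +0.3108 -0.1955]
  T[3,:] = [+0.0000 +0.0487 +0.0437 -0.0069 -0.6314 +0.0587]
  T[4,:] = [+0.0000 -0.0606 +0.0163 +0.0395 +0.5197 -0.1060]
  T[5,:] = [+0.0000 +0.0517 -0.0477 -0.0414 -0.5056 -0.1487]
|eigenvalues of T|: 0.5726, 0.2046, 0.1698, 0.1698, 0.0386, 0.0000.
ρ = 0.5726; 0.5726 < 1, so it converges for any x₀.

yes, ρ = 0.5726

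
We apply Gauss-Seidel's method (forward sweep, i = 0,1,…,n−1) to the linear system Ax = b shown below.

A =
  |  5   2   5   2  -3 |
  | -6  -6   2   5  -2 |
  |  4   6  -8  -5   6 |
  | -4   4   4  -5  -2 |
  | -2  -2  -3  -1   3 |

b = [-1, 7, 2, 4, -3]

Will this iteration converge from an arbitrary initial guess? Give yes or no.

Split A = D + L + U, D = diag(5, -6, -8, -5, 3).
GS T = -(D+L)⁻¹U: row 0 first, T[0,2] = -(5)/(5) = -1.0000; later rows by forward substitution.
  T[0,:] = [+0.0000  -0.4000  -1.0000  -0.4000  +0.6000]
  T[1,:] = [+0.0000  +0.4000  +1.3333  +1.2333  -0.9333]
  T[2,:] = [+0.0000  +0.1000  +0.5000  +0.1000  +0.3500]
  T[3,:] = [+0.0000  +0.7200  +2.2667  +1.3867  -1.3467]
  T[4,:] = [+0.0000  +0.3400  +1.4778  +1.1178  -0.3211]
eigenvalue magnitudes: 1.5902, 0.3843, 0.3843, 0.0946, 0.0000.
spectral radius ρ = 1.5902; 1.5902 > 1: divergent.

no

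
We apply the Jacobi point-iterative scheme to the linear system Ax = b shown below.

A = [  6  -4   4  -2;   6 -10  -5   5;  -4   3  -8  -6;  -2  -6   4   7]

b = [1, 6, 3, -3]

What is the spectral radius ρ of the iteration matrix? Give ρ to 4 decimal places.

Split A = D + L + U, D = diag(6, -10, -8, 7).
T_J = -D⁻¹(L+U): T[2,0] = -(-4)/(-8) = -0.5000; T[2,2] = 0.
  T[0,:] = [+0.0000, +0.6667, -0.6667, +0.3333]
  T[1,:] = [+0.6000, +0.0000, -0.5000, +0.5000]
  T[2,:] = [-0.5000, +0.3750, +0.0000, -0.7500]
  T[3,:] = [+0.2857, +0.8571, -0.5714, +0.0000]
eigenvalue magnitudes: 1.4380, 0.9154, 0.3022, 0.3022.
ρ(T) = max|λ| = 1.4380; 1.4380 > 1, so it fails to converge.

1.4380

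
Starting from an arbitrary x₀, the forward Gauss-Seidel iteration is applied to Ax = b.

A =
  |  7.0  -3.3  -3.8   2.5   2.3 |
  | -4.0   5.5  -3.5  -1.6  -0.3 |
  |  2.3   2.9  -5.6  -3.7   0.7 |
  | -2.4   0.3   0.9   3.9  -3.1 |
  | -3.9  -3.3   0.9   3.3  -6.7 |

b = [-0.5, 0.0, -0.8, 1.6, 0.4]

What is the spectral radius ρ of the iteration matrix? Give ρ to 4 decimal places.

1.4960

Write A = D+L+U with D = diag(7, 5.5, -5.6, 3.9, -6.7).
T_GS = -(D+L)⁻¹U: row 0 first, T[0,3] = -(2.5)/(7) = -0.3571; later rows by forward substitution.
  T[0,:] = [+0.0000 +0.4714 +0.5429 -0.3571 -0.3286]
  T[1,:] = [+0.0000 +0.3429 +1.0312 +0.0312 -0.1844]
  T[2,:] = [+0.0000 +0.3712 +0.7570 -0.7913 -0.1054]
  T[3,:] = [+0.0000 +0.1781 +0.0801 -0.0396 +0.6312]
  T[4,:] = [+0.0000 -0.3057 -0.6828 +0.0668 +0.5788]
|λ(T)| sorted: 1.4960, 0.4792, 0.4792, 0.2669, 0.0000.
spectral radius ρ = 1.4960; 1.4960 > 1 ⇒ diverges.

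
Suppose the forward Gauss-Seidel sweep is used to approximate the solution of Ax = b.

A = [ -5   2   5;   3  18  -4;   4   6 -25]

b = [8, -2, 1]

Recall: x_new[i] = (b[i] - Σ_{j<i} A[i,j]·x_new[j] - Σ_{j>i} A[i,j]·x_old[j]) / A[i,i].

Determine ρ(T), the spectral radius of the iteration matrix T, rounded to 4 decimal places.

Let D = diag(-5, 18, -25); L, U the strict triangles.
GS T = -(D+L)⁻¹U: row 0 first, T[0,1] = -(2)/(-5) = +0.4000; later rows by forward substitution.
  T[0,:] = [+0.0000 +0.4000 +1.0000]
  T[1,:] = [+0.0000 -0.0667 +0.0556]
  T[2,:] = [+0.0000 +0.0480 +0.1733]
moduli |λ_i(T)| = 0.1840, 0.0773, 0.0000.
ρ(T) = max|λ| = 0.1840; 0.1840 < 1: convergent.

0.1840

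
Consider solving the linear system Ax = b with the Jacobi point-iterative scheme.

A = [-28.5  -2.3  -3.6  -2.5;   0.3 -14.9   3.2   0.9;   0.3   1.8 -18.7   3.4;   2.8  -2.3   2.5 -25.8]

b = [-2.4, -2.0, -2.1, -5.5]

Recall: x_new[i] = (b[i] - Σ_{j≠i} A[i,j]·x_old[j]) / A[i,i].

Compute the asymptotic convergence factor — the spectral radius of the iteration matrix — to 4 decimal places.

0.2149

A = D + L + U where D = diag(-28.5, -14.9, -18.7, -25.8).
T_J = -D⁻¹(L+U): T[0,1] = -(-2.3)/(-28.5) = -0.0807; T[0,0] = 0.
  T[0,:] = [+0.0000, -0.0807, -0.1263, -0.0877]
  T[1,:] = [+0.0201, +0.0000, +0.2148, +0.0604]
  T[2,:] = [+0.0160, +0.0963, +0.0000, +0.1818]
  T[3,:] = [+0.1085, -0.0891, +0.0969, +0.0000]
eigenvalue magnitudes: 0.2149, 0.1791, 0.1791, 0.0237.
ρ(T) = max|λ| = 0.2149; 0.2149 < 1, so it converges for any x₀.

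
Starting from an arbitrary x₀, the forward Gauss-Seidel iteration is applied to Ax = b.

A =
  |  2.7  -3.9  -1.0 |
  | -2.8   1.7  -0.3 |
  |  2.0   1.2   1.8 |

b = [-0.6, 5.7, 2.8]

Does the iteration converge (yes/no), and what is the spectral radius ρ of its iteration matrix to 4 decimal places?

no, ρ = 1.2090

Split A = D + L + U, D = diag(2.7, 1.7, 1.8).
T_GS = -(D+L)⁻¹U: row 0 first, T[0,1] = -(-3.9)/(2.7) = +1.4444; later rows by forward substitution.
  T[0,:] = [+0.0000  +1.4444  +0.3704]
  T[1,:] = [+0.0000  +2.3791  +0.7865]
  T[2,:] = [+0.0000  -3.1910  -0.9359]
|λ(T)| sorted: 1.2090, 0.2343, 0.0000.
spectral radius ρ = 1.2090; 1.2090 > 1 ⇒ diverges.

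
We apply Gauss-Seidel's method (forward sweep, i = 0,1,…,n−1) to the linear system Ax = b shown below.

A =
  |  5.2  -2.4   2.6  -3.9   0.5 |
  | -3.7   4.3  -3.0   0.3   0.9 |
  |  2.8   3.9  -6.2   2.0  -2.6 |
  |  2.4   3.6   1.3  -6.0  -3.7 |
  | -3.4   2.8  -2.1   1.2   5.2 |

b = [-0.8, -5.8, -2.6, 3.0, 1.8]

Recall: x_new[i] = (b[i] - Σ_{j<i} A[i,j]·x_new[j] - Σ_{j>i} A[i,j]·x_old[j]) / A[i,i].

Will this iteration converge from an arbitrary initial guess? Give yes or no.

Split A = D + L + U, D = diag(5.2, 4.3, -6.2, -6, 5.2).
T_GS = -(D+L)⁻¹U: row 0 first, T[0,1] = -(-2.4)/(5.2) = +0.4615; later rows by forward substitution.
  T[0,:] = [+0.0000 +0.4615 -0.5000 +0.7500 -0.0962]
  T[1,:] = [+0.0000 +0.3971 +0.2674 +0.5756 -0.2920]
  T[2,:] = [+0.0000 +0.4582 -0.0576 +1.0233 -0.6465]
  T[3,:] = [+0.0000 +0.5222 -0.0520 +0.8671 -0.9704]
  T[4,:] = [+0.0000 +0.1525 -0.4822 +0.3936 +0.0572]
eigenvalue magnitudes: 1.2935, 0.4088, 0.4088, 0.1937, 0.0000.
spectral radius ρ = 1.2935; 1.2935 > 1, so it fails to converge.

no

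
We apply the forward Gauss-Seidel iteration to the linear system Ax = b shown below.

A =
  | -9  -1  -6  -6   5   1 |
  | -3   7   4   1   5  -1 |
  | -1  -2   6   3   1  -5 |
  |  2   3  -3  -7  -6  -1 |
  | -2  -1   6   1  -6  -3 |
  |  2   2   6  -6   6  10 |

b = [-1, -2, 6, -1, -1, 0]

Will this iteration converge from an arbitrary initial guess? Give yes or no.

Write A = D+L+U with D = diag(-9, 7, 6, -7, -6, 10).
GS T = -(D+L)⁻¹U: row 0 first, T[0,4] = -(5)/(-9) = +0.5556; later rows by forward substitution.
  T[0,:] = [+0.0000, -0.1111, -0.6667, -0.6667, +0.5556, +0.1111]
  T[1,:] = [+0.0000, -0.0476, -0.8571, -0.4286, -0.4762, +0.1905]
  T[2,:] = [+0.0000, -0.0344, -0.3968, -0.7540, -0.2328, +0.9153]
  T[3,:] = [+0.0000, -0.0374, -0.3878, -0.0510, -0.8027, -0.4218]
  T[4,:] = [+0.0000, +0.0043, -0.0964, -0.4688, -0.4724, +0.2763]
  T[5,:] = [+0.0000, +0.0273, +0.3680, +0.9221, -0.0744, -1.0283]
|λ(T)| sorted: 1.5954, 0.5846, 0.2561, 0.2561, 0.0445, 0.0000.
spectral radius ρ = 1.5954; 1.5954 > 1 ⇒ diverges.

no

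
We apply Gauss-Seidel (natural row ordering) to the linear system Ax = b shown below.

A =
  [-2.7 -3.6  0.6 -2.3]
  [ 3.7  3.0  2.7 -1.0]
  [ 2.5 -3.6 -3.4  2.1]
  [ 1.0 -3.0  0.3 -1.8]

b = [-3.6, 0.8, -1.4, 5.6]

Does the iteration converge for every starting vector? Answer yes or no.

Split A = D + L + U, D = diag(-2.7, 3, -3.4, -1.8).
T_GS = -(D+L)⁻¹U: row 0 first, T[0,2] = -(0.6)/(-2.7) = +0.2222; later rows by forward substitution.
  T[0,:] = [+0.0000, -1.3333, +0.2222, -0.8519]
  T[1,:] = [+0.0000, +1.6444, -1.1741, +1.3840]
  T[2,:] = [+0.0000, -2.7216, +1.4065, -1.4741]
  T[3,:] = [+0.0000, -3.9351, +2.3147, -3.0255]
eigenvalue magnitudes: 1.2696, 0.8723, 0.3718, 0.0000.
ρ = 1.2696; 1.2696 > 1, so it fails to converge.

no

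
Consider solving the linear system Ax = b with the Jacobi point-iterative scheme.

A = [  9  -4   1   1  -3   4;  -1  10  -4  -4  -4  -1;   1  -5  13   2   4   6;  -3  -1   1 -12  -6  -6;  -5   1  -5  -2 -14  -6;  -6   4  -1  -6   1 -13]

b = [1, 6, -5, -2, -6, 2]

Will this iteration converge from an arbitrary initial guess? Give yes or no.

no

Write A = D+L+U with D = diag(9, 10, 13, -12, -14, -13).
Jacobi T = -D⁻¹(L+U): T[2,1] = -(-5)/(13) = +0.3846; T[2,2] = 0.
  T[0,:] = [+0.0000 +0.4444 -0.1111 -0.1111 +0.3333 -0.4444]
  T[1,:] = [+0.1000 +0.0000 +0.4000 +0.4000 +0.4000 +0.1000]
  T[2,:] = [-0.0769 +0.3846 +0.0000 -0.1538 -0.3077 -0.4615]
  T[3,:] = [-0.2500 -0.0833 +0.0833 +0.0000 -0.5000 -0.5000]
  T[4,:] = [-0.3571 +0.0714 -0.3571 -0.1429 +0.0000 -0.4286]
  T[5,:] = [-0.4615 +0.3077 -0.0769 -0.4615 +0.0769 +0.0000]
|roots of det(T-λI)|: 1.1720, 0.6286, 0.5150, 0.5150, 0.3231, 0.1450.
ρ = 1.1720; 1.1720 > 1, so it fails to converge.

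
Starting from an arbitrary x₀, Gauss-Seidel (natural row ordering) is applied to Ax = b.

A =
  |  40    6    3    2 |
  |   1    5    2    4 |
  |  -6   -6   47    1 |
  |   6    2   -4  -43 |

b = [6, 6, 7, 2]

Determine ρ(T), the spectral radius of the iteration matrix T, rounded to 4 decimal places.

Write A = D+L+U with D = diag(40, 5, 47, -43).
T_GS = -(D+L)⁻¹U: row 0 first, T[0,1] = -(6)/(40) = -0.1500; later rows by forward substitution.
  T[0,:] = [+0.0000  -0.1500  -0.0750  -0.0500]
  T[1,:] = [+0.0000  +0.0300  -0.3850  -0.7900]
  T[2,:] = [+0.0000  -0.0153  -0.0587  -0.1285]
  T[3,:] = [+0.0000  -0.0181  -0.0229  -0.0318]
|eigenvalues of T|: 0.1910, 0.1229, 0.0076, 0.0000.
spectral radius ρ = 0.1910; 0.1910 < 1 ⇒ converges.

0.1910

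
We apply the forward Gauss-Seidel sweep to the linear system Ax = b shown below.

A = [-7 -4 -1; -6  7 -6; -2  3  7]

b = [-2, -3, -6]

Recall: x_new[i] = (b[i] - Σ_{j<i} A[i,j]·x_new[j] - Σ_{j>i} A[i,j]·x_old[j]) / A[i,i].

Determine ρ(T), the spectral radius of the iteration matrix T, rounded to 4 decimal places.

Let D = diag(-7, 7, 7); L, U the strict triangles.
GS T = -(D+L)⁻¹U: row 0 first, T[0,2] = -(-1)/(-7) = -0.1429; later rows by forward substitution.
  T[0,:] = [+0.0000  -0.5714  -0.1429]
  T[1,:] = [+0.0000  -0.4898  +0.7347]
  T[2,:] = [+0.0000  +0.0466  -0.3557]
moduli |λ_i(T)| = 0.6196, 0.2258, 0.0000.
ρ(T) = max|λ| = 0.6196; 0.6196 < 1: convergent.

0.6196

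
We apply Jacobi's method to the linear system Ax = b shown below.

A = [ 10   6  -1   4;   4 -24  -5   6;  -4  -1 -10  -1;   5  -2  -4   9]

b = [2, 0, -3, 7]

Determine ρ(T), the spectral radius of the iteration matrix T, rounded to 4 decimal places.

0.5783

Split A = D + L + U, D = diag(10, -24, -10, 9).
T_J = -D⁻¹(L+U): T[3,2] = -(-4)/(9) = +0.4444; T[3,3] = 0.
  T[0,:] = [+0.0000, -0.6000, +0.1000, -0.4000]
  T[1,:] = [+0.1667, +0.0000, -0.2083, +0.2500]
  T[2,:] = [-0.4000, -0.1000, +0.0000, -0.1000]
  T[3,:] = [-0.5556, +0.2222, +0.4444, +0.0000]
|roots of det(T-λI)|: 0.5783, 0.3697, 0.3697, 0.2952.
ρ(T) = max|λ| = 0.5783; 0.5783 < 1 ⇒ converges.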